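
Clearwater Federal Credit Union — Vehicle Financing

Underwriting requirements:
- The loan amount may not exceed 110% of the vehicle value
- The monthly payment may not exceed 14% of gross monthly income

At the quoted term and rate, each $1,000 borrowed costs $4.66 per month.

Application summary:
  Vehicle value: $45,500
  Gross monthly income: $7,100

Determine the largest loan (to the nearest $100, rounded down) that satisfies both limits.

$50,000

Payment cap: 14% × $7,100 = $994/month.
At $4.66 per $1,000, that supports 994/4.66 × 1,000 ≈ $213,304 → $213,300.
LTV cap: 110% × $45,500 = $50,050 → $50,000.
Binding constraint: loan-to-value.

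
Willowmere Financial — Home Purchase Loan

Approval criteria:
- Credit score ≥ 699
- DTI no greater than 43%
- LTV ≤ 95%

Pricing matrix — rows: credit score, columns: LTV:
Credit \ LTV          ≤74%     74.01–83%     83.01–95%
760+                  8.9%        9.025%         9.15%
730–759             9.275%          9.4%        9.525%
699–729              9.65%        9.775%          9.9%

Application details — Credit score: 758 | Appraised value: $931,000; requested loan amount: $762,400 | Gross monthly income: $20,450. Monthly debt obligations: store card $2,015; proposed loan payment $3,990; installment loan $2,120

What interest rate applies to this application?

9.4%

Credit score 758 ≥ 699; Total monthly debts = (2,015 + 3,990 + 2,120) = 8,125. DTI: 8,125 ÷ 20,450 = 39.7%, within the 43% cap
Loan-to-value = 762,400/931,000 = 81.9% — pass (95% max)
Credit 758 → row 730–759; LTV 81.9% → column 74.01–83%. Grid cell → 9.4%.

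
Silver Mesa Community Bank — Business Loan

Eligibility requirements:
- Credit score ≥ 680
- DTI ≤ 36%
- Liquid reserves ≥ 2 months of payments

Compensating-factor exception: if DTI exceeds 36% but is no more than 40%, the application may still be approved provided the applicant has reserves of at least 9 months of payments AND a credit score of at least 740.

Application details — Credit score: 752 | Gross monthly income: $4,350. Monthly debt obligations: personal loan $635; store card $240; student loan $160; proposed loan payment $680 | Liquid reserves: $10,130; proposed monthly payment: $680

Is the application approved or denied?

Approved

Credit score 752 ≥ 680 (meets base)
Total debts = (635 + 240 + 160 + 680) = 1,715. DTI: 1,715 ÷ 4,350 = 39.4%, over the 36% base limit.
Reserves = 10,130/680 = 14.9 months ≥ 2
DTI 39.4% is within the 36%–40% exception band; checking compensating factors.
Reserves 14.9 ≥ 9 months; credit score 752 ≥ 740.
Both compensating conditions met → exception applies.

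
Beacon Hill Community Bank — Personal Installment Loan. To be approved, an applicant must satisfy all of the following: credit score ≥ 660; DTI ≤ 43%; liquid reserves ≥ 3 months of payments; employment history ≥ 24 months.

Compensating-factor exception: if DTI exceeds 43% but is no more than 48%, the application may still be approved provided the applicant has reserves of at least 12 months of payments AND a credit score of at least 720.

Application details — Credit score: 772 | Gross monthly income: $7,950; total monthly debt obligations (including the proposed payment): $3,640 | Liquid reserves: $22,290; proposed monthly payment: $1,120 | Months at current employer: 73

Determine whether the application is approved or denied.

Credit score 772 ≥ 660 (meets base)
DTI = 3,640/7,950 = 45.8% > 43% — standard DTI limit exceeded.
Liquid reserves cover 22,290/1,120 = 19.9 months — ≥ 3 required
Employment 73 ≥ 24 months
DTI 45.8% is within the 43%–48% exception band; checking compensating factors.
Reserves 19.9 ≥ 12 months; credit score 772 ≥ 720.
Both override conditions satisfied; DTI exception granted.

Approved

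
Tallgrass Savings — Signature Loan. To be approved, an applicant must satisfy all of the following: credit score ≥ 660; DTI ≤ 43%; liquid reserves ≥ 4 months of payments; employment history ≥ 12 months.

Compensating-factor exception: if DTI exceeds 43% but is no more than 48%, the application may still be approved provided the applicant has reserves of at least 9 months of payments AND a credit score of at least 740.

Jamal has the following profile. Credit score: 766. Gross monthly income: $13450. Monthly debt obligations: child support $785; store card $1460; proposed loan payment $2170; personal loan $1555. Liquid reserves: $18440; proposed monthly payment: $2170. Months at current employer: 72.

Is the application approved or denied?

Denied

Credit score 766 ≥ 660 (meets base)
Total debts = (785 + 1,460 + 2,170 + 1,555) = 5,970. DTI: 5,970 ÷ 13,450 = 44.4%, over the 43% base limit.
Reserves: 18,440 ÷ 2,170 = 8.5 months (meets 4-month minimum)
Employment 72 ≥ 12 months
DTI 44.4% is within the 43%–48% exception band; checking compensating factors.
Reserves 8.5 < 9 months; credit score 766 ≥ 740.
Compensating-factor requirement not fully met.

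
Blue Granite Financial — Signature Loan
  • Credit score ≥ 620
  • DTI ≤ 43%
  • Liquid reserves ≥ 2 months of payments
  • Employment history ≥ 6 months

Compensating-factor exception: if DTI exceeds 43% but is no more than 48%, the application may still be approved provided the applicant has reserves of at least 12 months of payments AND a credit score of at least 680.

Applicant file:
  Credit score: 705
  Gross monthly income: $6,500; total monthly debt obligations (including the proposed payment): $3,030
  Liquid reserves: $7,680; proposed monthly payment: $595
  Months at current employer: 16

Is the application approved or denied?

Approved

Credit score 705 ≥ 620 (meets base)
DTI: 3,030 ÷ 6,500 = 46.6%, over the 43% base limit.
Reserves: 7,680 ÷ 595 = 12.9 months (meets 2-month minimum)
Employment 16 ≥ 6 months
46.6% falls in the override range (43%–48%), so the compensating-factor test applies.
Override check — reserves: 12.9 mo (ok); score: 705 (ok).
Both compensating conditions met → exception applies.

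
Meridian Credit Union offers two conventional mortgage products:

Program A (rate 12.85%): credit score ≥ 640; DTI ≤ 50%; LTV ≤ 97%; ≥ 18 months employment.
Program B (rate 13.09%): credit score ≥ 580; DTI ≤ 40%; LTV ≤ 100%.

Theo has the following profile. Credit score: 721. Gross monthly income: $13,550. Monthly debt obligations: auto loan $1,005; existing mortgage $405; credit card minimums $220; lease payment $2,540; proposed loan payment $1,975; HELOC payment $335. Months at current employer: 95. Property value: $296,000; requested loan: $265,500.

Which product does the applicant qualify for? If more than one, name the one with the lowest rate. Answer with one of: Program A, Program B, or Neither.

Program A

Total debts = (1,005 + 405 + 220 + 2,540 + 1,975 + 335) = 6,480; DTI = 6,480/13,550 = 47.8%.
LTV = 265,500/296,000 = 89.7%.
Program A: score 721 ≥ 640; DTI 47.8% ≤ 50%; LTV 89.7% ≤ 97%; employment 95 ≥ 18 mo → qualifies.
Program B: score 721 ≥ 580; DTI 47.8% > 40%; LTV 89.7% ≤ 100% → does not qualify.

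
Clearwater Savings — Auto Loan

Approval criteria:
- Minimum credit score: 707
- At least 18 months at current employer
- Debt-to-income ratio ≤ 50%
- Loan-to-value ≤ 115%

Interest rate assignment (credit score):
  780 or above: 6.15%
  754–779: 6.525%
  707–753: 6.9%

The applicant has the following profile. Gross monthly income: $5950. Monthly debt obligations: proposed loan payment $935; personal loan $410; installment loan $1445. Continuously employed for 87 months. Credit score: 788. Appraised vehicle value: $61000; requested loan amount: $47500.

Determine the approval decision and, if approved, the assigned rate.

Approved at 6.15%

Credit score 788 ≥ 707 (meets minimum)
Total monthly debts = (935 + 410 + 1,445) = 2,790. DTI: 2,790 ÷ 5,950 = 46.9%, within the 50% cap
Loan-to-value = 47,500/61,000 = 77.9% — pass (115% max)
Employment 87 ≥ 18 months
All requirements met. Score 788 falls in the 780 or above tier → 6.15%.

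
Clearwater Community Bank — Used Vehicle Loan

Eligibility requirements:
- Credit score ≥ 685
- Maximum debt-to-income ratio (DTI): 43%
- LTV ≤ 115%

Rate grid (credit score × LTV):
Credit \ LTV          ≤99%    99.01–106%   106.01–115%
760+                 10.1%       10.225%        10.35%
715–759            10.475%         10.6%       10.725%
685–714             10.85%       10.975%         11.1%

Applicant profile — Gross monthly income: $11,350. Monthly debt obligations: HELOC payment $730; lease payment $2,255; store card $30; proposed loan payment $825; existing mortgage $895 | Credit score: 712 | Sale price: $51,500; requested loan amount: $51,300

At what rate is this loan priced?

10.975%

Credit score 712 ≥ 685; Total monthly debts = (730 + 2,255 + 30 + 825 + 895) = 4,735. Debt-to-income = 4,735/11,350 = 41.7% — meets 43% limit
LTV = 51,300/51,500 = 99.6% ≤ 115%
Score 712 is in the 685–714 band; LTV 99.6% is in the 99.01–106% band → 10.975%.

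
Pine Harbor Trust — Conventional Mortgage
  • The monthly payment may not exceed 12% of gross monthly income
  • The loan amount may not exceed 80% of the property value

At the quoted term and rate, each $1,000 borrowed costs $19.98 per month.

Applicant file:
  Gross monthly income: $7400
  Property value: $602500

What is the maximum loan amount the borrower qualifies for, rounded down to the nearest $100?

$44,400

Payment cap: 12% × $7,400 = $888/month.
At $19.98 per $1,000, that supports 888/19.98 × 1,000 ≈ $44,444 → $44,400.
LTV cap: 80% × $602,500 = $482,000 → $482,000.
Binding constraint: payment-to-income.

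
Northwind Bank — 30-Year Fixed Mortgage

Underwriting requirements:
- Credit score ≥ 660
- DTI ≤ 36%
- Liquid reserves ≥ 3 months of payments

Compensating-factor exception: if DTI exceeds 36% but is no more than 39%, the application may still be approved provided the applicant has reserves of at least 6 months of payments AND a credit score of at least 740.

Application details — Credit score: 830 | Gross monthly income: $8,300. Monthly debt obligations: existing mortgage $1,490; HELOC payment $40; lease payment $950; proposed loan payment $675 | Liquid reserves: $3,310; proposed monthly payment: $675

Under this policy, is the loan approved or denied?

Denied

Credit score 830 ≥ 660 (meets base)
Total debts = (1,490 + 40 + 950 + 675) = 3,155. DTI: 3,155 ÷ 8,300 = 38%, over the 36% base limit.
Reserves = 3,310/675 = 4.9 months ≥ 3
DTI 38% is within the 36%–39% exception band; checking compensating factors.
Reserves 4.9 < 6 months; credit score 830 ≥ 740.
Override conditions not both satisfied; exception does not apply.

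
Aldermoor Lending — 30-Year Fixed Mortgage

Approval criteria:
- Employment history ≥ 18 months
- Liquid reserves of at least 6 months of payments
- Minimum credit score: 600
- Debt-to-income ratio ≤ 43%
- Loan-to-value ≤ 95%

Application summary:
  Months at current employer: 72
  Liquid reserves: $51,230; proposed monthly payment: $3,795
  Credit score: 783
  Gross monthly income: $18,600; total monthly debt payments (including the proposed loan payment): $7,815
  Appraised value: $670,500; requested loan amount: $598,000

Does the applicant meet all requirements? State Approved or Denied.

Employment 72 ≥ 18 months
Reserves: 51,230 ÷ 3,795 = 13.5 months (meets 6-month minimum)
Credit score 783 ≥ 600 (meets)
DTI: 7,815 ÷ 18,600 = 42%, within the 43% cap
LTV: 598,000 ÷ 670,500 = 89.2%, within 95% cap
All criteria satisfied.

Approved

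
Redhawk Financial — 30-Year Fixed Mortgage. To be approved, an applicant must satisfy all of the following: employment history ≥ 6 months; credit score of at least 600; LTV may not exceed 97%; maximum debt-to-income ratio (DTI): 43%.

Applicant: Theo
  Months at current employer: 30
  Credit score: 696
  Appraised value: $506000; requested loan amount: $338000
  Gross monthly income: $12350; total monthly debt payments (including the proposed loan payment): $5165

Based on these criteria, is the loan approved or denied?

Employment 30 ≥ 6 months
Credit score 696 ≥ 600 (meets)
LTV: 338,000 ÷ 506,000 = 66.8%, within 97% cap
DTI = 5,165/12,350 = 41.8% ≤ 43%
All criteria satisfied.

Approved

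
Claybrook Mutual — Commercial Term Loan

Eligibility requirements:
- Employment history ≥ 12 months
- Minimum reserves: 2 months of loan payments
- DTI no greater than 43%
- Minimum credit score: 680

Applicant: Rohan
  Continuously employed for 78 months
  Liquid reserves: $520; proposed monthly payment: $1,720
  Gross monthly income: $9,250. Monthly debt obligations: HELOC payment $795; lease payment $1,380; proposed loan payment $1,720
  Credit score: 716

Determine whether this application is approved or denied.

Employment 78 ≥ 12 months
Reserves = 520/1,720 = 0.3 months < 2
Total monthly debts = (795 + 1,380 + 1,720) = 3,895. DTI = 3,895/9,250 = 42.1% ≤ 43%
Credit score 716 ≥ 680 (meets)
Fails on reserves.

Denied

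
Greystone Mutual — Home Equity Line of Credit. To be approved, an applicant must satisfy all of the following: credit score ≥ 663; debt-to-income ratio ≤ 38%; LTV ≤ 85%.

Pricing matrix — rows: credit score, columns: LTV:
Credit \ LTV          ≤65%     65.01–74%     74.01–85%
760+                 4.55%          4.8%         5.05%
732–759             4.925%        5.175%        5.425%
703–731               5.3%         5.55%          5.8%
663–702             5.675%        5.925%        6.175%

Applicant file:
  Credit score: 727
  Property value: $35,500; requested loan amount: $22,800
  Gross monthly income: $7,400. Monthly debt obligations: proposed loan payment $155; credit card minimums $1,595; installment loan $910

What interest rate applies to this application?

Credit score 727 ≥ 663; Total monthly debts = (155 + 1,595 + 910) = 2,660. DTI: 2,660 ÷ 7,400 = 35.9%, within the 38% cap
LTV = 22,800/35,500 = 64.2% ≤ 85%
Credit 727 → row 703–731; LTV 64.2% → column ≤65%. Grid cell → 5.3%.

5.3%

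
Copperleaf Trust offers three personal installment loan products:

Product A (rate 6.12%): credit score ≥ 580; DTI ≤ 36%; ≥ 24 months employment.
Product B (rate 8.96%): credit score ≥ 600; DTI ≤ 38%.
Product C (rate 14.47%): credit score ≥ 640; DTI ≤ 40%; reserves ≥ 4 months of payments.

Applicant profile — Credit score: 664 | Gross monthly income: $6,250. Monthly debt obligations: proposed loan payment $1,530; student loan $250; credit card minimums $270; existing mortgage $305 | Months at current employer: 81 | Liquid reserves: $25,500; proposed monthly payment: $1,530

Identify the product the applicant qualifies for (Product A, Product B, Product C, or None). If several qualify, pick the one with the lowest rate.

Product B

Total debts = (1,530 + 250 + 270 + 305) = 2,355; DTI = 2,355/6,250 = 37.7%.
Reserves = 25,500/1,530 = 16.7 months.
Product A: score 664 ≥ 580; DTI 37.7% > 36%; employment 81 ≥ 24 mo → does not qualify.
Product B: score 664 ≥ 600; DTI 37.7% ≤ 38% → qualifies.
Product C: score 664 ≥ 640; DTI 37.7% ≤ 40%; reserves 16.7 ≥ 4 mo → qualifies.
Qualifying: Product B, Product C. Lowest rate is 8.96% → Product B.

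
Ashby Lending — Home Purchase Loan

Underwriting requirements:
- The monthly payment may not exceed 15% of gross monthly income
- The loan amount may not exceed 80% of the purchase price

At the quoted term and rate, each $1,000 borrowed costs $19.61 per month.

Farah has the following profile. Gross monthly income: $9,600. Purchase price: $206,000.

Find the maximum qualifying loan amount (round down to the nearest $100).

Payment cap: 15% × $9,600 = $1,440/month.
At $19.61 per $1,000, that supports 1,440/19.61 × 1,000 ≈ $73,431 → $73,400.
LTV cap: 80% × $206,000 = $164,800 → $164,800.
Binding constraint: payment-to-income.

$73,400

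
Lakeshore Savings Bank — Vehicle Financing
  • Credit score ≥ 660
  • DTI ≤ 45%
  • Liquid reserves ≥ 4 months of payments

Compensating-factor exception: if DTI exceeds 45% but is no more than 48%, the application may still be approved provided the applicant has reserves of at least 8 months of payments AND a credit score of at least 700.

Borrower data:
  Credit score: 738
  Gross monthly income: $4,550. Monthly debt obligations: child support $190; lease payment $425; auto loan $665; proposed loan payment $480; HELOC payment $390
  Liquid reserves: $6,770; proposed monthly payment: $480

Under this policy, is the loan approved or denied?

Approved

Credit score 738 ≥ 660 (meets base)
Total debts = (190 + 425 + 665 + 480 + 390) = 2,150. DTI = 2,150/4,550 = 47.3% > 45% — standard DTI limit exceeded.
Reserves = 6,770/480 = 14.1 months ≥ 4
DTI 47.3% is within the 45%–48% exception band; checking compensating factors.
Override check — reserves: 14.1 mo (ok); score: 738 (ok).
Both compensating conditions met → exception applies.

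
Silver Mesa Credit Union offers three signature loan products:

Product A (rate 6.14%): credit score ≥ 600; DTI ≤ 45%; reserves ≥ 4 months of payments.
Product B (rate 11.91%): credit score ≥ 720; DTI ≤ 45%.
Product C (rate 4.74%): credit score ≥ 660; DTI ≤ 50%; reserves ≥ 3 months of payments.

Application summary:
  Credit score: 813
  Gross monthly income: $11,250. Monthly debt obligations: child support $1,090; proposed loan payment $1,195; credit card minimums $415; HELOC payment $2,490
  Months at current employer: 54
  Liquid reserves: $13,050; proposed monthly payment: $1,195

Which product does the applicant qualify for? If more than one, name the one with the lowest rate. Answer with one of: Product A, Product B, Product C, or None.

Product C

Total debts = (1,090 + 1,195 + 415 + 2,490) = 5,190; DTI = 5,190/11,250 = 46.1%.
Reserves = 13,050/1,195 = 10.9 months.
Product A: score 813 ≥ 600; DTI 46.1% > 45%; reserves 10.9 ≥ 4 mo → does not qualify.
Product B: score 813 ≥ 720; DTI 46.1% > 45% → does not qualify.
Product C: score 813 ≥ 660; DTI 46.1% ≤ 50%; reserves 10.9 ≥ 3 mo → qualifies.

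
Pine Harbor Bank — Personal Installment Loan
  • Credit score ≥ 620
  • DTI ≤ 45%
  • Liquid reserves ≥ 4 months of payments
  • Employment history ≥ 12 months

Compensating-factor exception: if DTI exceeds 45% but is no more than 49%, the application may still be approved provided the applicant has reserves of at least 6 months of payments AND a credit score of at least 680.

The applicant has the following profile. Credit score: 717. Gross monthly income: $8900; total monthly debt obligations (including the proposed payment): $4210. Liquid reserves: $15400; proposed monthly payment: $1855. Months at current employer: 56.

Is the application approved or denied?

Credit score 717 ≥ 620 (meets base)
DTI = 4,210/8,900 = 47.3% > 45% — standard DTI limit exceeded.
Liquid reserves cover 15,400/1,855 = 8.3 months — ≥ 4 required
Employment 56 ≥ 12 months
DTI 47.3% is within the 45%–49% exception band; checking compensating factors.
Reserves 8.3 ≥ 6 months; credit score 717 ≥ 680.
Both override conditions satisfied; DTI exception granted.

Approved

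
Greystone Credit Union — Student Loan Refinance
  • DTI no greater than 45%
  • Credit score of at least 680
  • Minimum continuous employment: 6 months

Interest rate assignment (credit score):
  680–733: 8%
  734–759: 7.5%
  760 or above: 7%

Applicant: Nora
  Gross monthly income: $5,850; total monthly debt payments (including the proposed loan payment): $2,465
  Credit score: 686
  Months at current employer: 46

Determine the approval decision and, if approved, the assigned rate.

Approved at 8%

Credit score 686 ≥ 680 (meets minimum)
DTI: 2,465 ÷ 5,850 = 42.1%, within the 45% cap
Employment 46 ≥ 6 months
All requirements met. Score 686 falls in the 680–733 tier → 8%.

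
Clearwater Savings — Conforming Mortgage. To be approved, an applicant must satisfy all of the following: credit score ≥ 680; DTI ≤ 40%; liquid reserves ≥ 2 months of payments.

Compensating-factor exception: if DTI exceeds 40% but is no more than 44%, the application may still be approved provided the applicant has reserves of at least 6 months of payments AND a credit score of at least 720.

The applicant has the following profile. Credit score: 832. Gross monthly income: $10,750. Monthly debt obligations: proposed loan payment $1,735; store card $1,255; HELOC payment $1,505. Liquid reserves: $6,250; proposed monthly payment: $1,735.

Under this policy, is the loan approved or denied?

Denied

Credit score 832 ≥ 680 (meets base)
Total debts = (1,735 + 1,255 + 1,505) = 4,495. DTI: 4,495 ÷ 10,750 = 41.8%, over the 40% base limit.
Reserves: 6,250 ÷ 1,735 = 3.6 months (meets 2-month minimum)
41.8% falls in the override range (40%–44%), so the compensating-factor test applies.
Reserves 3.6 < 6 months; credit score 832 ≥ 720.
Compensating-factor requirement not fully met.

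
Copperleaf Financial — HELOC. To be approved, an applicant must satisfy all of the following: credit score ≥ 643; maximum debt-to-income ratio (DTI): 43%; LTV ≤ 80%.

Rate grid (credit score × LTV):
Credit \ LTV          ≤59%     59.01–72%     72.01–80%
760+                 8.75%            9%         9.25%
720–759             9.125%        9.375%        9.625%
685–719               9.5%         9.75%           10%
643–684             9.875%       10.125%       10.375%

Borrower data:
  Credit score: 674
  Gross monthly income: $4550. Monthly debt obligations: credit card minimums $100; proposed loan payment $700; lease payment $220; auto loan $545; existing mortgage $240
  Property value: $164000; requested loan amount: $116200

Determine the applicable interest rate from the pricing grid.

10.125%

Credit score 674 ≥ 643; Total monthly debts = (100 + 700 + 220 + 545 + 240) = 1,805. DTI = 1,805/4,550 = 39.7% ≤ 43%
LTV: 116,200 ÷ 164,000 = 70.9%, within 80% cap
Row: 674 falls in 643–684. Column: 70.9% falls in 59.01–72%. Rate = 10.125%.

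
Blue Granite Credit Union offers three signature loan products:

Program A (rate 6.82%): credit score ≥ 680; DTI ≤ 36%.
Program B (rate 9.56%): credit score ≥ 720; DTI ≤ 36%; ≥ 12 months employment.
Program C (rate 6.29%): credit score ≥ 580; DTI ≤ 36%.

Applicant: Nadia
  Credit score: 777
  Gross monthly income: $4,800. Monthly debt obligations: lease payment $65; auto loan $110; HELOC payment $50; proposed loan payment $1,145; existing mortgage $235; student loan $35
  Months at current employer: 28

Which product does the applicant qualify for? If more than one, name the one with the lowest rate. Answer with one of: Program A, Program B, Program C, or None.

Program C

Total debts = (65 + 110 + 50 + 1,145 + 235 + 35) = 1,640; DTI = 1,640/4,800 = 34.2%.
Program A: score 777 ≥ 680; DTI 34.2% ≤ 36% → qualifies.
Program B: score 777 ≥ 720; DTI 34.2% ≤ 36%; employment 28 ≥ 12 mo → qualifies.
Program C: score 777 ≥ 580; DTI 34.2% ≤ 36% → qualifies.
Qualifying: Program A, Program B, Program C. Lowest rate is 6.29% → Program C.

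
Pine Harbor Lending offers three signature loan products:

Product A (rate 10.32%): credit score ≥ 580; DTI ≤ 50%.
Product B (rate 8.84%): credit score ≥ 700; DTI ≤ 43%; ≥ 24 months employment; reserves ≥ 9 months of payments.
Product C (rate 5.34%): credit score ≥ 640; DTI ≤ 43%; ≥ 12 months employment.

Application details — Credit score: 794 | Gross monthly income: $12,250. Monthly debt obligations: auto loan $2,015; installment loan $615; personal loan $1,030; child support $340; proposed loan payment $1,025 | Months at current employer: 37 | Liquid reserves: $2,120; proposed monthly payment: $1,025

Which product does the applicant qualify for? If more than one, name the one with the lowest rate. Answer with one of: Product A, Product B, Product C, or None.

Total debts = (2,015 + 615 + 1,030 + 340 + 1,025) = 5,025; DTI = 5,025/12,250 = 41%.
Reserves = 2,120/1,025 = 2.1 months.
Product A: score 794 ≥ 580; DTI 41% ≤ 50% → qualifies.
Product B: score 794 ≥ 700; DTI 41% ≤ 43%; employment 37 ≥ 24 mo; reserves 2.1 < 9 mo → does not qualify.
Product C: score 794 ≥ 640; DTI 41% ≤ 43%; employment 37 ≥ 12 mo → qualifies.
Qualifying: Product A, Product C. Lowest rate is 5.34% → Product C.

Product C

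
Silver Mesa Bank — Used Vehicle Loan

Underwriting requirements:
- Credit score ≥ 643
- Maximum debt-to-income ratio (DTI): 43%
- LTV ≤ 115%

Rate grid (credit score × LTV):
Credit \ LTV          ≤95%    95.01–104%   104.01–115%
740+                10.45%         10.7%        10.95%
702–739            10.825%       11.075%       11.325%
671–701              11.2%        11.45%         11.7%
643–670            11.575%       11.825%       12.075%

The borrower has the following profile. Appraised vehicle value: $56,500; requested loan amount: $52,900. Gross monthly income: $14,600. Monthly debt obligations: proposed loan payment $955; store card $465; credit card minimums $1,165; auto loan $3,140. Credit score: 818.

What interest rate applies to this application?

10.45%

Credit score 818 ≥ 643; Total monthly debts = (955 + 465 + 1,165 + 3,140) = 5,725. Debt-to-income = 5,725/14,600 = 39.2% — meets 43% limit
LTV: 52,900 ÷ 56,500 = 93.6%, within 115% cap
Score 818 is in the 740+ band; LTV 93.6% is in the ≤95% band → 10.45%.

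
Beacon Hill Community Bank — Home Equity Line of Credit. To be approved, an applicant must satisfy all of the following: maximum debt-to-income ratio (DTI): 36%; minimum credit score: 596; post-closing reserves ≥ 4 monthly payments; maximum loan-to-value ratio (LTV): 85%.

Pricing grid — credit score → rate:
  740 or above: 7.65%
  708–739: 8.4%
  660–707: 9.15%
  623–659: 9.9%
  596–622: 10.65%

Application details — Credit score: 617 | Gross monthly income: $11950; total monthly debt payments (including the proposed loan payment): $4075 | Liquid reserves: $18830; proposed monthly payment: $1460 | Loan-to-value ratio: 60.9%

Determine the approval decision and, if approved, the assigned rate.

Credit score 617 ≥ 596 (meets minimum)
LTV 60.9% — within 85%
Debt-to-income = 4,075/11,950 = 34.1% — meets 36% limit
Reserves = 18,830/1,460 = 12.9 months ≥ 4
All requirements met. Score 617 falls in the 596–622 tier → 10.65%.

Approved at 10.65%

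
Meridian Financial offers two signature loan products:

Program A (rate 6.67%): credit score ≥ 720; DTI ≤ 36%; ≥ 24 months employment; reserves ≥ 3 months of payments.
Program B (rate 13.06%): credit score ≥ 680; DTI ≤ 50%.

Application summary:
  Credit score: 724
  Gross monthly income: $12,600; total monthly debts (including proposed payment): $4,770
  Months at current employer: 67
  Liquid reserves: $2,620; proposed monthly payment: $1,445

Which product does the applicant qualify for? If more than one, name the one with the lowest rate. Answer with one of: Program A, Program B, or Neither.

DTI = 4,770/12,600 = 37.9%.
Reserves = 2,620/1,445 = 1.8 months.
Program A: score 724 ≥ 720; DTI 37.9% > 36%; employment 67 ≥ 24 mo; reserves 1.8 < 3 mo → does not qualify.
Program B: score 724 ≥ 680; DTI 37.9% ≤ 50% → qualifies.

Program B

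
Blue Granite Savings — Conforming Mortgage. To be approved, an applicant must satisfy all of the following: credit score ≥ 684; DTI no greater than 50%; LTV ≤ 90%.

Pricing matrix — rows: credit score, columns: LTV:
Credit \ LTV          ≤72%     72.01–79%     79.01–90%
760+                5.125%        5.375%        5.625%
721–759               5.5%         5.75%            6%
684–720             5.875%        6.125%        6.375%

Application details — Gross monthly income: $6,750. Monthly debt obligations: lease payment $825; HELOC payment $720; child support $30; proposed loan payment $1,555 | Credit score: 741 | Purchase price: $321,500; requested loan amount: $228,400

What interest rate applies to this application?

Credit score 741 ≥ 684; Total monthly debts = (825 + 720 + 30 + 1,555) = 3,130. DTI = 3,130/6,750 = 46.4% ≤ 50%
LTV: 228,400 ÷ 321,500 = 71%, within 90% cap
Row: 741 falls in 721–759. Column: 71% falls in ≤72%. Rate = 5.5%.

5.5%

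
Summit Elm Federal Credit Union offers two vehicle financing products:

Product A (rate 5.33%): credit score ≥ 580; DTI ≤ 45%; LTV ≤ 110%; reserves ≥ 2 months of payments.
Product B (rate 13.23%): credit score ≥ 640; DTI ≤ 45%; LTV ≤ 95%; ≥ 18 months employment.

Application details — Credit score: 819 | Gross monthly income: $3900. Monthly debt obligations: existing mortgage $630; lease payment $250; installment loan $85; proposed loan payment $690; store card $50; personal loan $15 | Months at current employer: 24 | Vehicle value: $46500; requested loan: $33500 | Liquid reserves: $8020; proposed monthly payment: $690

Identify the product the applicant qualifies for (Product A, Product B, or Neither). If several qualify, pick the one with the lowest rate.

Product A

Total debts = (630 + 250 + 85 + 690 + 50 + 15) = 1,720; DTI = 1,720/3,900 = 44.1%.
LTV = 33,500/46,500 = 72%.
Reserves = 8,020/690 = 11.6 months.
Product A: score 819 ≥ 580; DTI 44.1% ≤ 45%; LTV 72% ≤ 110%; reserves 11.6 ≥ 2 mo → qualifies.
Product B: score 819 ≥ 640; DTI 44.1% ≤ 45%; LTV 72% ≤ 95%; employment 24 ≥ 18 mo → qualifies.
Qualifying: Product A, Product B. Lowest rate is 5.33% → Product A.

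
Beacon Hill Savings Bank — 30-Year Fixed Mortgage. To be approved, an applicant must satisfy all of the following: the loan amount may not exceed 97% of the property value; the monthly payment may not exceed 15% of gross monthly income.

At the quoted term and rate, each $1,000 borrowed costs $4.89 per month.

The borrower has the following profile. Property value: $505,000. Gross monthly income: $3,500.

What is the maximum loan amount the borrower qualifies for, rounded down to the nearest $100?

$107,300

Payment cap: 15% × $3,500 = $525/month.
At $4.89 per $1,000, that supports 525/4.89 × 1,000 ≈ $107,361 → $107,300.
LTV cap: 97% × $505,000 = $489,850 → $489,800.
Binding constraint: payment-to-income.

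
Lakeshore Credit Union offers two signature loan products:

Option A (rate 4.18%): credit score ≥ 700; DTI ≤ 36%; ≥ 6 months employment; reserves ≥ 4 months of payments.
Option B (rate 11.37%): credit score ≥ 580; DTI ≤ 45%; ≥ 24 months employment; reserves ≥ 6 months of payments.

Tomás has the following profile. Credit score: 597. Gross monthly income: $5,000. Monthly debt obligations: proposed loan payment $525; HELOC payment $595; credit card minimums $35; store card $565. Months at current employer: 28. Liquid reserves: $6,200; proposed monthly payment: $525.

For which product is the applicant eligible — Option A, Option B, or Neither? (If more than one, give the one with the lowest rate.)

Total debts = (525 + 595 + 35 + 565) = 1,720; DTI = 1,720/5,000 = 34.4%.
Reserves = 6,200/525 = 11.8 months.
Option A: score 597 < 700; DTI 34.4% ≤ 36%; employment 28 ≥ 6 mo; reserves 11.8 ≥ 4 mo → does not qualify.
Option B: score 597 ≥ 580; DTI 34.4% ≤ 45%; employment 28 ≥ 24 mo; reserves 11.8 ≥ 6 mo → qualifies.

Option B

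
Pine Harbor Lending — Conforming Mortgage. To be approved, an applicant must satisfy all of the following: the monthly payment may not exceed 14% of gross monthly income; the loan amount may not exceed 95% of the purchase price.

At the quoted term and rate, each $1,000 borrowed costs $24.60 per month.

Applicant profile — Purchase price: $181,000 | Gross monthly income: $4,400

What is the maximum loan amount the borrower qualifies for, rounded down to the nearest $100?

Payment cap: 14% × $4,400 = $616/month.
At $24.60 per $1,000, that supports 616/24.60 × 1,000 ≈ $25,040 → $25,000.
LTV cap: 95% × $181,000 = $171,950 → $171,900.
Binding constraint: payment-to-income.

$25,000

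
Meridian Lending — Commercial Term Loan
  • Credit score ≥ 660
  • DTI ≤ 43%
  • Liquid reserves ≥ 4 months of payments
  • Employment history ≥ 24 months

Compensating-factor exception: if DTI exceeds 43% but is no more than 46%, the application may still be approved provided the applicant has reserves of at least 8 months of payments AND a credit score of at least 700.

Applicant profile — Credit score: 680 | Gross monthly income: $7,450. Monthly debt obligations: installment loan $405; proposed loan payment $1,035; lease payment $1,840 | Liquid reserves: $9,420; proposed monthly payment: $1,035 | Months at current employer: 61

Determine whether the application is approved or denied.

Denied

Credit score 680 ≥ 660 (meets base)
Total debts = (405 + 1,035 + 1,840) = 3,280. DTI = 3,280/7,450 = 44% > 43% — standard DTI limit exceeded.
Liquid reserves cover 9,420/1,035 = 9.1 months — ≥ 4 required
Employment 61 ≥ 24 months
44% falls in the override range (43%–46%), so the compensating-factor test applies.
Override check — reserves: 9.1 mo (ok); score: 680 (below 700).
Compensating-factor requirement not fully met.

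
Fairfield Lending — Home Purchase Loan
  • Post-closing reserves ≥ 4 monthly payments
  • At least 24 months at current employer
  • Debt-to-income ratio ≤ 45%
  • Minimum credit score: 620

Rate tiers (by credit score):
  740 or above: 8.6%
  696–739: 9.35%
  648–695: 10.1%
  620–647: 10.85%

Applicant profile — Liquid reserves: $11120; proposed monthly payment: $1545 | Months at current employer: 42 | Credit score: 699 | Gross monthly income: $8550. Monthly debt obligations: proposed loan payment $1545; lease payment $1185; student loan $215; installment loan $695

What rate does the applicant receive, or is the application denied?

Credit score 699 ≥ 620 (meets minimum)
Total monthly debts = (1,545 + 1,185 + 215 + 695) = 3,640. DTI: 3,640 ÷ 8,550 = 42.6%, within the 45% cap
Employment 42 ≥ 24 months
Reserves: 11,120 ÷ 1,545 = 7.2 months (meets 4-month minimum)
All requirements met. Score 699 falls in the 696–739 tier → 9.35%.

Approved at 9.35%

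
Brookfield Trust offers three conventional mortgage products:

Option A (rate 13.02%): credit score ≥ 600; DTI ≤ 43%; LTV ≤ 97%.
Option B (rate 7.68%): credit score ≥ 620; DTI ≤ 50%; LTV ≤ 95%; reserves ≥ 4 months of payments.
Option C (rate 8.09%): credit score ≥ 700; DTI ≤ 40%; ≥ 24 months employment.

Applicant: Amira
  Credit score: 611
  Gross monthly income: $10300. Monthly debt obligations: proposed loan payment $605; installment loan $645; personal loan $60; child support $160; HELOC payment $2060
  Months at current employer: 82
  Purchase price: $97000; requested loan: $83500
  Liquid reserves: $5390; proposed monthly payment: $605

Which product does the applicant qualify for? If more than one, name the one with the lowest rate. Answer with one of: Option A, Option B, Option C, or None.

Total debts = (605 + 645 + 60 + 160 + 2,060) = 3,530; DTI = 3,530/10,300 = 34.3%.
LTV = 83,500/97,000 = 86.1%.
Reserves = 5,390/605 = 8.9 months.
Option A: score 611 ≥ 600; DTI 34.3% ≤ 43%; LTV 86.1% ≤ 97% → qualifies.
Option B: score 611 < 620; DTI 34.3% ≤ 50%; LTV 86.1% ≤ 95%; reserves 8.9 ≥ 4 mo → does not qualify.
Option C: score 611 < 700; DTI 34.3% ≤ 40%; employment 82 ≥ 24 mo → does not qualify.

Option A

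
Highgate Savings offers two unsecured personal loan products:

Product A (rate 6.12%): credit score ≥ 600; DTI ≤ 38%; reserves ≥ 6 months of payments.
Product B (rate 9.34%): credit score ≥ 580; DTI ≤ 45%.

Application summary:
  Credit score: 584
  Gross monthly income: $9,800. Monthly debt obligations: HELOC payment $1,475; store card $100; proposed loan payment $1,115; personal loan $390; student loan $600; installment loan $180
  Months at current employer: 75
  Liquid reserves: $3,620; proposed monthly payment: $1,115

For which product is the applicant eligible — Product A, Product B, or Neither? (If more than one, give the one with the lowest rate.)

Product B

Total debts = (1,475 + 100 + 1,115 + 390 + 600 + 180) = 3,860; DTI = 3,860/9,800 = 39.4%.
Reserves = 3,620/1,115 = 3.2 months.
Product A: score 584 < 600; DTI 39.4% > 38%; reserves 3.2 < 6 mo → does not qualify.
Product B: score 584 ≥ 580; DTI 39.4% ≤ 45% → qualifies.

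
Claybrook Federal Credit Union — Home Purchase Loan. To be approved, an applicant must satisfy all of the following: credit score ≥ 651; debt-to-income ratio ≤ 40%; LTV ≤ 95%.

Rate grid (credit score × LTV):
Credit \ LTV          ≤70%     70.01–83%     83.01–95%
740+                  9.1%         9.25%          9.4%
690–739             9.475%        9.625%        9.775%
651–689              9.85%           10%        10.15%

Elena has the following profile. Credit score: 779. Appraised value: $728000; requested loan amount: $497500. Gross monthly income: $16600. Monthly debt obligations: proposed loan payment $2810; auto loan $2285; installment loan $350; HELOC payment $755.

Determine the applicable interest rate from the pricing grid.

Credit score 779 ≥ 651; Total monthly debts = (2,810 + 2,285 + 350 + 755) = 6,200. DTI = 6,200/16,600 = 37.3% ≤ 40%
LTV: 497,500 ÷ 728,000 = 68.3%, within 95% cap
Score 779 is in the 740+ band; LTV 68.3% is in the ≤70% band → 9.1%.

9.1%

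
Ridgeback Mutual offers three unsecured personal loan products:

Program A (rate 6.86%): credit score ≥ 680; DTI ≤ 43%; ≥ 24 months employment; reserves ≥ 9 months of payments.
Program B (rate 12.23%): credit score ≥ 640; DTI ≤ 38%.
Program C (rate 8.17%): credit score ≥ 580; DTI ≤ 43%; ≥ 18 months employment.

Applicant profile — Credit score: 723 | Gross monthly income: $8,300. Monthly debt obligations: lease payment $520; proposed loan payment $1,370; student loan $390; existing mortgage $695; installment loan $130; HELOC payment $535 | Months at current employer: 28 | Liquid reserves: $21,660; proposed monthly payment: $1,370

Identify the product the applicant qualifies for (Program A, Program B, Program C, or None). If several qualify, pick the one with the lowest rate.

Total debts = (520 + 1,370 + 390 + 695 + 130 + 535) = 3,640; DTI = 3,640/8,300 = 43.9%.
Reserves = 21,660/1,370 = 15.8 months.
Program A: score 723 ≥ 680; DTI 43.9% > 43%; employment 28 ≥ 24 mo; reserves 15.8 ≥ 9 mo → does not qualify.
Program B: score 723 ≥ 640; DTI 43.9% > 38% → does not qualify.
Program C: score 723 ≥ 580; DTI 43.9% > 43%; employment 28 ≥ 18 mo → does not qualify.

None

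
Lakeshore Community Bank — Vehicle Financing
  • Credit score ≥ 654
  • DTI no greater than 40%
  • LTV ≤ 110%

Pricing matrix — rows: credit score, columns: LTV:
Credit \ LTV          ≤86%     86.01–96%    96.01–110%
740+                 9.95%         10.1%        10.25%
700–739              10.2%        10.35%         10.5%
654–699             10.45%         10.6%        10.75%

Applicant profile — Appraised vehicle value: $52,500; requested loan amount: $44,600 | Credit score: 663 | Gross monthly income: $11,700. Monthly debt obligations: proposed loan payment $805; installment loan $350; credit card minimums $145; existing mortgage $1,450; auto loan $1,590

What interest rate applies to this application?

Credit score 663 ≥ 654; Total monthly debts = (805 + 350 + 145 + 1,450 + 1,590) = 4,340. DTI = 4,340/11,700 = 37.1% ≤ 40%
LTV = 44,600/52,500 = 85% ≤ 110%
Row: 663 falls in 654–699. Column: 85% falls in ≤86%. Rate = 10.45%.

10.45%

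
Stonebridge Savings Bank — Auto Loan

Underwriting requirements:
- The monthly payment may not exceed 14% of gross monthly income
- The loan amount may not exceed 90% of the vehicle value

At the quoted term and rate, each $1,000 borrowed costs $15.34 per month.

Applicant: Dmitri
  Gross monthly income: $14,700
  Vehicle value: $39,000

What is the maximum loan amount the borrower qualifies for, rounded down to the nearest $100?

$35,100

Payment cap: 14% × $14,700 = $2,058/month.
At $15.34 per $1,000, that supports 2,058/15.34 × 1,000 ≈ $134,159 → $134,100.
LTV cap: 90% × $39,000 = $35,100 → $35,100.
Binding constraint: loan-to-value.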